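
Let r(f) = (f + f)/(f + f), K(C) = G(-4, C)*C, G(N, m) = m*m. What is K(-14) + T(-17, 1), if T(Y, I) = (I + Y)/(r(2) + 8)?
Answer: -24712/9 ≈ -2745.8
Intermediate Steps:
G(N, m) = m²
K(C) = C³ (K(C) = C²*C = C³)
r(f) = 1 (r(f) = (2*f)/((2*f)) = (2*f)*(1/(2*f)) = 1)
T(Y, I) = I/9 + Y/9 (T(Y, I) = (I + Y)/(1 + 8) = (I + Y)/9 = (I + Y)*(⅑) = I/9 + Y/9)
K(-14) + T(-17, 1) = (-14)³ + ((⅑)*1 + (⅑)*(-17)) = -2744 + (⅑ - 17/9) = -2744 - 16/9 = -24712/9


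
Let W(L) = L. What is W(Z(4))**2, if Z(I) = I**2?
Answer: 256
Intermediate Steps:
W(Z(4))**2 = (4**2)**2 = 16**2 = 256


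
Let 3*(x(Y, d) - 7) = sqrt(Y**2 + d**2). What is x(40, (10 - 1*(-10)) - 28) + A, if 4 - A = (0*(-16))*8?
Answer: 11 + 8*sqrt(26)/3 ≈ 24.597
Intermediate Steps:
x(Y, d) = 7 + sqrt(Y**2 + d**2)/3
A = 4 (A = 4 - 0*(-16)*8 = 4 - 0*8 = 4 - 1*0 = 4 + 0 = 4)
x(40, (10 - 1*(-10)) - 28) + A = (7 + sqrt(40**2 + ((10 - 1*(-10)) - 28)**2)/3) + 4 = (7 + sqrt(1600 + ((10 + 10) - 28)**2)/3) + 4 = (7 + sqrt(1600 + (20 - 28)**2)/3) + 4 = (7 + sqrt(1600 + (-8)**2)/3) + 4 = (7 + sqrt(1600 + 64)/3) + 4 = (7 + sqrt(1664)/3) + 4 = (7 + (8*sqrt(26))/3) + 4 = (7 + 8*sqrt(26)/3) + 4 = 11 + 8*sqrt(26)/3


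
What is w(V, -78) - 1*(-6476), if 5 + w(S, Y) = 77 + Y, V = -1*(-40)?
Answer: 6470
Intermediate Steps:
V = 40
w(S, Y) = 72 + Y (w(S, Y) = -5 + (77 + Y) = 72 + Y)
w(V, -78) - 1*(-6476) = (72 - 78) - 1*(-6476) = -6 + 6476 = 6470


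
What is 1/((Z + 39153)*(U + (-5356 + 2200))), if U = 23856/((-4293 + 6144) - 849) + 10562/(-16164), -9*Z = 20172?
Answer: -4049082/468229898376865 ≈ -8.6476e-9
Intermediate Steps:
Z = -6724/3 (Z = -⅑*20172 = -6724/3 ≈ -2241.3)
U = 31252105/1349694 (U = 23856/(1851 - 849) + 10562*(-1/16164) = 23856/1002 - 5281/8082 = 23856*(1/1002) - 5281/8082 = 3976/167 - 5281/8082 = 31252105/1349694 ≈ 23.155)
1/((Z + 39153)*(U + (-5356 + 2200))) = 1/((-6724/3 + 39153)*(31252105/1349694 + (-5356 + 2200))) = 1/(110735*(31252105/1349694 - 3156)/3) = 1/((110735/3)*(-4228382159/1349694)) = 1/(-468229898376865/4049082) = -4049082/468229898376865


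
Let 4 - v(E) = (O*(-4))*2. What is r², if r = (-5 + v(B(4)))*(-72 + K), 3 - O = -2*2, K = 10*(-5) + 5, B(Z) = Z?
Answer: 41409225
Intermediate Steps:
K = -45 (K = -50 + 5 = -45)
O = 7 (O = 3 - (-2)*2 = 3 - 1*(-4) = 3 + 4 = 7)
v(E) = 60 (v(E) = 4 - 7*(-4)*2 = 4 - (-28)*2 = 4 - 1*(-56) = 4 + 56 = 60)
r = -6435 (r = (-5 + 60)*(-72 - 45) = 55*(-117) = -6435)
r² = (-6435)² = 41409225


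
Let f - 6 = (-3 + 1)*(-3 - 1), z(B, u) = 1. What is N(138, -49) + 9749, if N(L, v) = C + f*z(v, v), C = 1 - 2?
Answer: 9762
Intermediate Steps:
C = -1
f = 14 (f = 6 + (-3 + 1)*(-3 - 1) = 6 - 2*(-4) = 6 + 8 = 14)
N(L, v) = 13 (N(L, v) = -1 + 14*1 = -1 + 14 = 13)
N(138, -49) + 9749 = 13 + 9749 = 9762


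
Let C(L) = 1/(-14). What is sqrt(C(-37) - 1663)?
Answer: 3*I*sqrt(36218)/14 ≈ 40.781*I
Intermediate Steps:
C(L) = -1/14
sqrt(C(-37) - 1663) = sqrt(-1/14 - 1663) = sqrt(-23283/14) = 3*I*sqrt(36218)/14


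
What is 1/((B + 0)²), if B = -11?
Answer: 1/121 ≈ 0.0082645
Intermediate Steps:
1/((B + 0)²) = 1/((-11 + 0)²) = 1/((-11)²) = 1/121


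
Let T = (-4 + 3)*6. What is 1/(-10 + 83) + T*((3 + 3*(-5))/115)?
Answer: 5371/8395 ≈ 0.63979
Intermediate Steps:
T = -6 (T = -1*6 = -6)
1/(-10 + 83) + T*((3 + 3*(-5))/115) = 1/(-10 + 83) - 6*(3 + 3*(-5))/115 = 1/73 - 6*(3 - 15)/115 = 1/73 - (-72)/115 = 1/73 - 6*(-12/115) = 1/73 + 72/115 = 5371/8395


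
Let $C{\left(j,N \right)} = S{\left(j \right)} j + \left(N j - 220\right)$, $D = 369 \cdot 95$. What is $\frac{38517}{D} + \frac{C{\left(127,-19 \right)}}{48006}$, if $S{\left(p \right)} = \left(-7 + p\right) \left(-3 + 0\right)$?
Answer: $\frac{17114743}{186983370} \approx 0.091531$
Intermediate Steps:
$S{\left(p \right)} = 21 - 3 p$ ($S{\left(p \right)} = \left(-7 + p\right) \left(-3\right) = 21 - 3 p$)
$D = 35055$
$C{\left(j,N \right)} = -220 + N j + j \left(21 - 3 j\right)$ ($C{\left(j,N \right)} = \left(21 - 3 j\right) j + \left(N j - 220\right) = j \left(21 - 3 j\right) + \left(-220 + N j\right) = -220 + N j + j \left(21 - 3 j\right)$)
$\frac{38517}{D} + \frac{C{\left(127,-19 \right)}}{48006} = \frac{38517}{35055} + \frac{-220 - 2413 - 381 \left(-7 + 127\right)}{48006} = 38517 \cdot \frac{1}{35055} + \left(-220 - 2413 - 381 \cdot 120\right) \frac{1}{48006} = \frac{12839}{11685} + \left(-220 - 2413 - 45720\right) \frac{1}{48006} = \frac{12839}{11685} - \frac{48353}{48006} = \frac{17114743}{186983370}$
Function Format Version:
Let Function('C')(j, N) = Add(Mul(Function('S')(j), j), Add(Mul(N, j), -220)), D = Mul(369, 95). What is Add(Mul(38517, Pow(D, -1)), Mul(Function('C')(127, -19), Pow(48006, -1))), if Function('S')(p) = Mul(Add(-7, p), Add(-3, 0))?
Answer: Rational(17114743, 186983370) ≈ 0.091531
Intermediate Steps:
Function('S')(p) = Add(21, Mul(-3, p)) (Function('S')(p) = Mul(Add(-7, p), -3) = Add(21, Mul(-3, p)))
D = 35055
Function('C')(j, N) = Add(-220, Mul(N, j), Mul(j, Add(21, Mul(-3, j)))) (Function('C')(j, N) = Add(Mul(Add(21, Mul(-3, j)), j), Add(Mul(N, j), -220)) = Add(Mul(j, Add(21, Mul(-3, j))), Add(-220, Mul(N, j))) = Add(-220, Mul(N, j), Mul(j, Add(21, Mul(-3, j)))))
Add(Mul(38517, Pow(D, -1)), Mul(Function('C')(127, -19), Pow(48006, -1))) = Add(Mul(38517, Pow(35055, -1)), Mul(Add(-220, Mul(-19, 127), Mul(-3, 127, Add(-7, 127))), Pow(48006, -1))) = Add(Mul(38517, Rational(1, 35055)), Mul(Add(-220, -2413, Mul(-3, 127, 120)), Rational(1, 48006))) = Add(Rational(12839, 11685), Mul(Add(-220, -2413, -45720), Rational(1, 48006))) = Add(Rational(12839, 11685), Mul(-48353, Rational(1, 48006))) = Add(Rational(12839, 11685), Rational(-48353, 48006)) = Rational(17114743, 186983370)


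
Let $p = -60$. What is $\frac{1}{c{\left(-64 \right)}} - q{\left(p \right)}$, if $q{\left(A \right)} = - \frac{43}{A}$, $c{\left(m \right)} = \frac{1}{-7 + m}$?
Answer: $- \frac{4303}{60} \approx -71.717$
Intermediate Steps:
$\frac{1}{c{\left(-64 \right)}} - q{\left(p \right)} = \frac{1}{\frac{1}{-7 - 64}} - - \frac{43}{-60} = \frac{1}{\frac{1}{-71}} - \left(-43\right) \left(- \frac{1}{60}\right) = \frac{1}{- \frac{1}{71}} - \frac{43}{60} = -71 - \frac{43}{60} = - \frac{4303}{60}$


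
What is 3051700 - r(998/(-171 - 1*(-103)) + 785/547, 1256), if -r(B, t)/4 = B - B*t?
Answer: 28995878430/9299 ≈ 3.1182e+6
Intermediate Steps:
r(B, t) = -4*B + 4*B*t (r(B, t) = -4*(B - B*t) = -4*B + 4*B*t)
3051700 - r(998/(-171 - 1*(-103)) + 785/547, 1256) = 3051700 - 4*(998/(-171 - 1*(-103)) + 785/547)*(-1 + 1256) = 3051700 - 4*(998/(-171 + 103) + 785*(1/547))*1255 = 3051700 - 4*(998/(-68) + 785/547)*1255 = 3051700 - 4*(998*(-1/68) + 785/547)*1255 = 3051700 - 4*(-499/34 + 785/547)*1255 = 3051700 - 4*(-246263)*1255/18598 = 3051700 - 1*(-618120130/9299) = 3051700 + 618120130/9299 = 28995878430/9299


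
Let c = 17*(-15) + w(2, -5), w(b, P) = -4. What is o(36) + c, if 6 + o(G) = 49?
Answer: -216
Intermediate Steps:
o(G) = 43 (o(G) = -6 + 49 = 43)
c = -259 (c = 17*(-15) - 4 = -255 - 4 = -259)
o(36) + c = 43 - 259 = -216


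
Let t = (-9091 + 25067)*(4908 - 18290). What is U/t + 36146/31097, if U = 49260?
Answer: 175594353983/151096670516 ≈ 1.1621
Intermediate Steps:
t = -213790832 (t = 15976*(-13382) = -213790832)
U/t + 36146/31097 = 49260/(-213790832) + 36146/31097 = 49260*(-1/213790832) + 36146*(1/31097) = -12315/53447708 + 3286/2827 = 175594353983/151096670516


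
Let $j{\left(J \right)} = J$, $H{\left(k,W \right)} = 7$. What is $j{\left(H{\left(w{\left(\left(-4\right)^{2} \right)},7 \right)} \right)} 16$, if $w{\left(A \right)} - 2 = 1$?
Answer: $112$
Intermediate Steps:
$w{\left(A \right)} = 3$ ($w{\left(A \right)} = 2 + 1 = 3$)
$j{\left(H{\left(w{\left(\left(-4\right)^{2} \right)},7 \right)} \right)} 16 = 7 \cdot 16 = 112$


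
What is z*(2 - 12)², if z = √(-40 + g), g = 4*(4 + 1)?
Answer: 200*I*√5 ≈ 447.21*I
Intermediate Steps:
g = 20 (g = 4*5 = 20)
z = 2*I*√5 (z = √(-40 + 20) = √(-20) = 2*I*√5 ≈ 4.4721*I)
z*(2 - 12)² = (2*I*√5)*(2 - 12)² = (2*I*√5)*(-10)² = (2*I*√5)*100 = 200*I*√5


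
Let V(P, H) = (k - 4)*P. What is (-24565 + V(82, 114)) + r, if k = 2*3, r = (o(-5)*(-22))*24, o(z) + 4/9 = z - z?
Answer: -72499/3 ≈ -24166.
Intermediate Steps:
o(z) = -4/9 (o(z) = -4/9 + (z - z) = -4/9 + 0 = -4/9)
r = 704/3 (r = -4/9*(-22)*24 = (88/9)*24 = 704/3 ≈ 234.67)
k = 6
V(P, H) = 2*P (V(P, H) = (6 - 4)*P = 2*P)
(-24565 + V(82, 114)) + r = (-24565 + 2*82) + 704/3 = (-24565 + 164) + 704/3 = -24401 + 704/3 = -72499/3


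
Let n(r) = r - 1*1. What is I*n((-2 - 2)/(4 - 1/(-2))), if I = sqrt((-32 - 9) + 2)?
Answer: -17*I*sqrt(39)/9 ≈ -11.796*I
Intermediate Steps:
I = I*sqrt(39) (I = sqrt(-41 + 2) = sqrt(-39) = I*sqrt(39) ≈ 6.245*I)
n(r) = -1 + r (n(r) = r - 1 = -1 + r)
I*n((-2 - 2)/(4 - 1/(-2))) = (I*sqrt(39))*(-1 + (-2 - 2)/(4 - 1/(-2))) = (I*sqrt(39))*(-1 - 4/(4 - 1*(-1/2))) = (I*sqrt(39))*(-1 - 4/(4 + 1/2)) = (I*sqrt(39))*(-1 - 4/9/2) = (I*sqrt(39))*(-1 - 4*2/9) = (I*sqrt(39))*(-1 - 8/9) = (I*sqrt(39))*(-17/9) = -17*I*sqrt(39)/9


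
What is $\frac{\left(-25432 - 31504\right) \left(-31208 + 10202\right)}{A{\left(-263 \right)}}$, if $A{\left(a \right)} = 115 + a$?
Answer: $- \frac{298999404}{37} \approx -8.0811 \cdot 10^{6}$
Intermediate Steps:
$\frac{\left(-25432 - 31504\right) \left(-31208 + 10202\right)}{A{\left(-263 \right)}} = \frac{\left(-25432 - 31504\right) \left(-31208 + 10202\right)}{115 - 263} = \frac{\left(-56936\right) \left(-21006\right)}{-148} = 1195997616 \left(- \frac{1}{148}\right) = - \frac{298999404}{37}$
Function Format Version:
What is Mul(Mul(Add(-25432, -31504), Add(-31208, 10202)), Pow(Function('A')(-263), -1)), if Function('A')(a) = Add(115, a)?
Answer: Rational(-298999404, 37) ≈ -8.0811e+6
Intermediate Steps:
Mul(Mul(Add(-25432, -31504), Add(-31208, 10202)), Pow(Function('A')(-263), -1)) = Mul(Mul(Add(-25432, -31504), Add(-31208, 10202)), Pow(Add(115, -263), -1)) = Mul(Mul(-56936, -21006), Pow(-148, -1)) = Mul(1195997616, Rational(-1, 148)) = Rational(-298999404, 37)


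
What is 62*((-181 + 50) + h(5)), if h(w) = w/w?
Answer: -8060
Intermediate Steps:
h(w) = 1
62*((-181 + 50) + h(5)) = 62*((-181 + 50) + 1) = 62*(-131 + 1) = 62*(-130) = -8060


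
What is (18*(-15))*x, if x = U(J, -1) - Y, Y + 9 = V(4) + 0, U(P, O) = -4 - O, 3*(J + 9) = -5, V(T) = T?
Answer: -540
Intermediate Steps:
J = -32/3 (J = -9 + (⅓)*(-5) = -9 - 5/3 = -32/3 ≈ -10.667)
Y = -5 (Y = -9 + (4 + 0) = -9 + 4 = -5)
x = 2 (x = (-4 - 1*(-1)) - 1*(-5) = (-4 + 1) + 5 = -3 + 5 = 2)
(18*(-15))*x = (18*(-15))*2 = -270*2 = -540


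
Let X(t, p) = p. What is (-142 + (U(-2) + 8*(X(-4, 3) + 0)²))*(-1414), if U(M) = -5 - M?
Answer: 103222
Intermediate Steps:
(-142 + (U(-2) + 8*(X(-4, 3) + 0)²))*(-1414) = (-142 + ((-5 - 1*(-2)) + 8*(3 + 0)²))*(-1414) = (-142 + ((-5 + 2) + 8*3²))*(-1414) = (-142 + (-3 + 8*9))*(-1414) = (-142 + (-3 + 72))*(-1414) = (-142 + 69)*(-1414) = -73*(-1414) = 103222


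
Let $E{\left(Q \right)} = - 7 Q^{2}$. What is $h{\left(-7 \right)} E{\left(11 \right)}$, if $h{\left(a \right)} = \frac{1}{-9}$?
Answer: $\frac{847}{9} \approx 94.111$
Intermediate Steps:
$h{\left(a \right)} = - \frac{1}{9}$
$h{\left(-7 \right)} E{\left(11 \right)} = - \frac{\left(-7\right) 11^{2}}{9} = - \frac{\left(-7\right) 121}{9} = \left(- \frac{1}{9}\right) \left(-847\right) = \frac{847}{9}$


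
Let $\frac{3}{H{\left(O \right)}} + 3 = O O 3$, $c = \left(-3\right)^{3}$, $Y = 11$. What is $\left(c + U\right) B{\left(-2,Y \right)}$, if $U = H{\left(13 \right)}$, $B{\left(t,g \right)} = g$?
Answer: $- \frac{49885}{168} \approx -296.93$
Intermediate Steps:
$c = -27$
$H{\left(O \right)} = \frac{3}{-3 + 3 O^{2}}$ ($H{\left(O \right)} = \frac{3}{-3 + O O 3} = \frac{3}{-3 + O^{2} \cdot 3} = \frac{3}{-3 + 3 O^{2}}$)
$U = \frac{1}{168}$ ($U = \frac{1}{-1 + 13^{2}} = \frac{1}{-1 + 169} = \frac{1}{168} \approx 0.0059524$)
$\left(c + U\right) B{\left(-2,Y \right)} = \left(-27 + \frac{1}{168}\right) 11 = \left(- \frac{4535}{168}\right) 11 = - \frac{49885}{168}$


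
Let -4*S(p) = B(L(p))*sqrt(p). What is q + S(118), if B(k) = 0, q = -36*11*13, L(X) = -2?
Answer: -5148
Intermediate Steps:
q = -5148 (q = -396*13 = -5148)
S(p) = 0 (S(p) = -0*sqrt(p) = -1/4*0 = 0)
q + S(118) = -5148 + 0 = -5148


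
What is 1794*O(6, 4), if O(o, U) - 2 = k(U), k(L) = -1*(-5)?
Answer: 12558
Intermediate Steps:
k(L) = 5
O(o, U) = 7 (O(o, U) = 2 + 5 = 7)
1794*O(6, 4) = 1794*7 = 12558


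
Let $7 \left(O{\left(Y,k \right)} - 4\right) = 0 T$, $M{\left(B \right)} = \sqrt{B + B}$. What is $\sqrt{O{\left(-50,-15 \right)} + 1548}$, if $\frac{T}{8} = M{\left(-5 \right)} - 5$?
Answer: $4 \sqrt{97} \approx 39.395$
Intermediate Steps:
$M{\left(B \right)} = \sqrt{2} \sqrt{B}$ ($M{\left(B \right)} = \sqrt{2 B} = \sqrt{2} \sqrt{B}$)
$T = -40 + 8 i \sqrt{10}$ ($T = 8 \left(\sqrt{2} \sqrt{-5} - 5\right) = 8 \left(\sqrt{2} i \sqrt{5} - 5\right) = 8 \left(i \sqrt{10} - 5\right) = 8 \left(-5 + i \sqrt{10}\right) = -40 + 8 i \sqrt{10} \approx -40.0 + 25.298 i$)
$O{\left(Y,k \right)} = 4$ ($O{\left(Y,k \right)} = 4 + \frac{0 \left(-40 + 8 i \sqrt{10}\right)}{7} = 4 + \frac{1}{7} \cdot 0 = 4 + 0 = 4$)
$\sqrt{O{\left(-50,-15 \right)} + 1548} = \sqrt{4 + 1548} = \sqrt{1552} = 4 \sqrt{97}$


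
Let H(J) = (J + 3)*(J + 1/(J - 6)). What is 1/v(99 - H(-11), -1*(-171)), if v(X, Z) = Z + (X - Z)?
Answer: 17/179 ≈ 0.094972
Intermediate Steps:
H(J) = (3 + J)*(J + 1/(-6 + J))
v(X, Z) = X
1/v(99 - H(-11), -1*(-171)) = 1/(99 - (3 + (-11)³ - 17*(-11) - 3*(-11)²)/(-6 - 11)) = 1/(99 - (3 - 1331 + 187 - 3*121)/(-17)) = 1/(99 - (-1)*(3 - 1331 + 187 - 363)/17) = 1/(99 - (-1)*(-1504)/17) = 1/(99 - 1*1504/17) = 1/(99 - 1504/17) = 1/(179/17) = 17/179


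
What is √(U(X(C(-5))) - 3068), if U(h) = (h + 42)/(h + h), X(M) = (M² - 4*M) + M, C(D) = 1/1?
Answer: 9*I*√38 ≈ 55.48*I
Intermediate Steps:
C(D) = 1
X(M) = M² - 3*M
U(h) = (42 + h)/(2*h) (U(h) = (42 + h)/((2*h)) = (42 + h)*(1/(2*h)) = (42 + h)/(2*h))
√(U(X(C(-5))) - 3068) = √((42 + 1*(-3 + 1))/(2*((1*(-3 + 1)))) - 3068) = √((42 + 1*(-2))/(2*((1*(-2)))) - 3068) = √((½)*(42 - 2)/(-2) - 3068) = √((½)*(-½)*40 - 3068) = √(-10 - 3068) = √(-3078) = 9*I*√38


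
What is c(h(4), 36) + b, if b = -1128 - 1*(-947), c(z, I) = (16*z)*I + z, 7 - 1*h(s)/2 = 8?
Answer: -1335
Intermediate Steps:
h(s) = -2 (h(s) = 14 - 2*8 = 14 - 16 = -2)
c(z, I) = z + 16*I*z (c(z, I) = 16*I*z + z = z + 16*I*z)
b = -181 (b = -1128 + 947 = -181)
c(h(4), 36) + b = -2*(1 + 16*36) - 181 = -2*(1 + 576) - 181 = -2*577 - 181 = -1154 - 181 = -1335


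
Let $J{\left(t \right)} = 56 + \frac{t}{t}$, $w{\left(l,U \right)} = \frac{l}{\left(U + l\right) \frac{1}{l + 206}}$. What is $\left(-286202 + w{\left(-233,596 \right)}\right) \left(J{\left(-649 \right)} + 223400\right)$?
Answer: $- \frac{7737946088665}{121} \approx -6.395 \cdot 10^{10}$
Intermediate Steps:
$w{\left(l,U \right)} = \frac{l \left(206 + l\right)}{U + l}$ ($w{\left(l,U \right)} = \frac{l}{\left(U + l\right) \frac{1}{206 + l}} = \frac{l}{\frac{1}{206 + l} \left(U + l\right)} = l \frac{206 + l}{U + l} = \frac{l \left(206 + l\right)}{U + l}$)
$J{\left(t \right)} = 57$ ($J{\left(t \right)} = 56 + 1 = 57$)
$\left(-286202 + w{\left(-233,596 \right)}\right) \left(J{\left(-649 \right)} + 223400\right) = \left(-286202 - \frac{233 \left(206 - 233\right)}{596 - 233}\right) \left(57 + 223400\right) = \left(-286202 - 233 \cdot \frac{1}{363} \left(-27\right)\right) 223457 = \left(-286202 - \frac{233}{363} \left(-27\right)\right) 223457 = \left(-286202 + \frac{2097}{121}\right) 223457 = \left(- \frac{34628345}{121}\right) 223457 = - \frac{7737946088665}{121}$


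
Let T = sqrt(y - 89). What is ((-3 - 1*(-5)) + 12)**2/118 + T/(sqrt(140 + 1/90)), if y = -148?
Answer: 98/59 + 3*I*sqrt(29864370)/12601 ≈ 1.661 + 1.301*I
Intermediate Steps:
T = I*sqrt(237) (T = sqrt(-148 - 89) = sqrt(-237) = I*sqrt(237) ≈ 15.395*I)
((-3 - 1*(-5)) + 12)**2/118 + T/(sqrt(140 + 1/90)) = ((-3 - 1*(-5)) + 12)**2/118 + (I*sqrt(237))/(sqrt(140 + 1/90)) = ((-3 + 5) + 12)**2*(1/118) + (I*sqrt(237))/(sqrt(140 + 1/90)) = (2 + 12)**2*(1/118) + (I*sqrt(237))/(sqrt(12601/90)) = 14**2*(1/118) + (I*sqrt(237))/((sqrt(126010)/30)) = 196*(1/118) + (I*sqrt(237))*(3*sqrt(126010)/12601) = 98/59 + 3*I*sqrt(29864370)/12601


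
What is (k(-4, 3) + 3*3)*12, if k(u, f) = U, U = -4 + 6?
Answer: 132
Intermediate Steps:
U = 2
k(u, f) = 2
(k(-4, 3) + 3*3)*12 = (2 + 3*3)*12 = (2 + 9)*12 = 11*12 = 132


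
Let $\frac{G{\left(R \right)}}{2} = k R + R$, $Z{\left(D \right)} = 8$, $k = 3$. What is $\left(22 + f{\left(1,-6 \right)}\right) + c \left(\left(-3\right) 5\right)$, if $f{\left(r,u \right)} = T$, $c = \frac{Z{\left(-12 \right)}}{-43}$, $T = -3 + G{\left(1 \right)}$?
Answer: $\frac{1281}{43} \approx 29.791$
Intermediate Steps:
$G{\left(R \right)} = 8 R$ ($G{\left(R \right)} = 2 \left(3 R + R\right) = 2 \cdot 4 R = 8 R$)
$T = 5$ ($T = -3 + 8 \cdot 1 = -3 + 8 = 5$)
$c = - \frac{8}{43}$ ($c = \frac{8}{-43} = 8 \left(- \frac{1}{43}\right) = - \frac{8}{43} \approx -0.18605$)
$f{\left(r,u \right)} = 5$
$\left(22 + f{\left(1,-6 \right)}\right) + c \left(\left(-3\right) 5\right) = \left(22 + 5\right) - \frac{8 \left(\left(-3\right) 5\right)}{43} = 27 - - \frac{120}{43} = 27 + \frac{120}{43} = \frac{1281}{43}$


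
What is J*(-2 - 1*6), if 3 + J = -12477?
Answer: 99840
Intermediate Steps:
J = -12480 (J = -3 - 12477 = -12480)
J*(-2 - 1*6) = -12480*(-2 - 1*6) = -12480*(-2 - 6) = -12480*(-8) = 99840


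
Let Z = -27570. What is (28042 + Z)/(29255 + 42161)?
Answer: 59/8927 ≈ 0.0066092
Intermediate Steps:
(28042 + Z)/(29255 + 42161) = (28042 - 27570)/(29255 + 42161) = 472/71416 = 472*(1/71416) = 59/8927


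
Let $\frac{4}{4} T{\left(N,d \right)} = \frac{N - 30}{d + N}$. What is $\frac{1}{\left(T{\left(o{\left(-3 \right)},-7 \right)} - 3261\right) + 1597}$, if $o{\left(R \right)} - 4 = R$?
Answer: $- \frac{6}{9955} \approx -0.00060271$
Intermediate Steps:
$o{\left(R \right)} = 4 + R$
$T{\left(N,d \right)} = \frac{-30 + N}{N + d}$ ($T{\left(N,d \right)} = \frac{N - 30}{d + N} = \frac{-30 + N}{N + d}$)
$\frac{1}{\left(T{\left(o{\left(-3 \right)},-7 \right)} - 3261\right) + 1597} = \frac{1}{\left(\frac{-30 + \left(4 - 3\right)}{\left(4 - 3\right) - 7} - 3261\right) + 1597} = \frac{1}{\left(\frac{-30 + 1}{1 - 7} - 3261\right) + 1597} = \frac{1}{\left(\frac{1}{-6} \left(-29\right) - 3261\right) + 1597} = \frac{1}{\left(\left(- \frac{1}{6}\right) \left(-29\right) - 3261\right) + 1597} = \frac{1}{\left(\frac{29}{6} - 3261\right) + 1597} = \frac{1}{- \frac{19537}{6} + 1597} = \frac{1}{- \frac{9955}{6}} = - \frac{6}{9955}$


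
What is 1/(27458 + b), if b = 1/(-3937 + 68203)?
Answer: 64266/1764615829 ≈ 3.6419e-5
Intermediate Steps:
b = 1/64266 ≈ 1.5560e-5
1/(27458 + b) = 1/(27458 + 1/64266) = 1/(1764615829/64266) = 64266/1764615829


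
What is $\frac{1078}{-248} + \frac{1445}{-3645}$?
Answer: $- \frac{428767}{90396} \approx -4.7432$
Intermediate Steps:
$\frac{1078}{-248} + \frac{1445}{-3645} = 1078 \left(- \frac{1}{248}\right) + 1445 \left(- \frac{1}{3645}\right) = - \frac{539}{124} - \frac{289}{729} = - \frac{428767}{90396}$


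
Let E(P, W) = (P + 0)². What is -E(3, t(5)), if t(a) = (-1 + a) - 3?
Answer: -9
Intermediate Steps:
t(a) = -4 + a
E(P, W) = P²
-E(3, t(5)) = -1*3² = -1*9 = -9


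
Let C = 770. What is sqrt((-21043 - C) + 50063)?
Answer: 5*sqrt(1130) ≈ 168.08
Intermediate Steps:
sqrt((-21043 - C) + 50063) = sqrt((-21043 - 1*770) + 50063) = sqrt((-21043 - 770) + 50063) = sqrt(-21813 + 50063) = sqrt(28250) = 5*sqrt(1130)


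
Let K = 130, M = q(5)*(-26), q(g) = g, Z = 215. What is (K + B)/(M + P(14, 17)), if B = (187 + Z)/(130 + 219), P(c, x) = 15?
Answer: -45772/40135 ≈ -1.1405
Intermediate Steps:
B = 402/349 (B = (187 + 215)/(130 + 219) = 402/349 ≈ 1.1519)
M = -130 (M = 5*(-26) = -130)
(K + B)/(M + P(14, 17)) = (130 + 402/349)/(-130 + 15) = (45772/349)/(-115) = (45772/349)*(-1/115) = -45772/40135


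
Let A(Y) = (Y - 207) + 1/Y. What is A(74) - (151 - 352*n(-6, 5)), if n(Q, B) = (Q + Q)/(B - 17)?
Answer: 5033/74 ≈ 68.014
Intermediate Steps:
A(Y) = -207 + Y + 1/Y (A(Y) = (-207 + Y) + 1/Y = -207 + Y + 1/Y)
n(Q, B) = 2*Q/(-17 + B) (n(Q, B) = (2*Q)/(-17 + B) = 2*Q/(-17 + B))
A(74) - (151 - 352*n(-6, 5)) = (-207 + 74 + 1/74) - (151 - 704*(-6)/(-17 + 5)) = (-207 + 74 + 1/74) - (151 - 704*(-6)/(-12)) = -9841/74 - (151 - 704*(-6)*(-1)/12) = -9841/74 - (151 - 352*1) = -9841/74 - (151 - 352) = -9841/74 - 1*(-201) = -9841/74 + 201 = 5033/74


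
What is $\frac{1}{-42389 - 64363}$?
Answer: $- \frac{1}{106752} \approx -9.3675 \cdot 10^{-6}$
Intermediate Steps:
$\frac{1}{-42389 - 64363} = \frac{1}{-106752} = - \frac{1}{106752}$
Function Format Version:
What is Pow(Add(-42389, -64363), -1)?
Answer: Rational(-1, 106752) ≈ -9.3675e-6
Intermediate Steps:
Pow(Add(-42389, -64363), -1) = Pow(-106752, -1) = Rational(-1, 106752)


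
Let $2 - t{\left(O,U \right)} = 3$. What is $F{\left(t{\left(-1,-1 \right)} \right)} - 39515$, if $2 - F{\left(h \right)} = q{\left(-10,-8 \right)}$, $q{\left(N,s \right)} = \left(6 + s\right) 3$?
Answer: $-39507$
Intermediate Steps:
$t{\left(O,U \right)} = -1$ ($t{\left(O,U \right)} = 2 - 3 = -1$)
$q{\left(N,s \right)} = 18 + 3 s$
$F{\left(h \right)} = 8$ ($F{\left(h \right)} = 2 - \left(18 + 3 \left(-8\right)\right) = 2 - \left(18 - 24\right) = 2 - -6 = 2 + 6 = 8$)
$F{\left(t{\left(-1,-1 \right)} \right)} - 39515 = 8 - 39515 = -39507$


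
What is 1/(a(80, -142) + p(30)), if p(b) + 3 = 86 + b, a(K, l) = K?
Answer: 1/193 ≈ 0.0051813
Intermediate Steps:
p(b) = 83 + b (p(b) = -3 + (86 + b) = 83 + b)
1/(a(80, -142) + p(30)) = 1/(80 + (83 + 30)) = 1/(80 + 113) = 1/193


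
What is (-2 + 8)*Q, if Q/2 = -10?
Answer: -120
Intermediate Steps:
Q = -20 (Q = 2*(-10) = -20)
(-2 + 8)*Q = (-2 + 8)*(-20) = 6*(-20) = -120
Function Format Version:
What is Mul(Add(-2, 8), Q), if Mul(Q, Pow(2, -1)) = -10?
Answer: -120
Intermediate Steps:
Q = -20 (Q = Mul(2, -10) = -20)
Mul(Add(-2, 8), Q) = Mul(Add(-2, 8), -20) = Mul(6, -20) = -120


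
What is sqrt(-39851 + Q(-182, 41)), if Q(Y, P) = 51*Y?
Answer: I*sqrt(49133) ≈ 221.66*I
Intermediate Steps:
sqrt(-39851 + Q(-182, 41)) = sqrt(-39851 + 51*(-182)) = sqrt(-39851 - 9282) = sqrt(-49133) = I*sqrt(49133)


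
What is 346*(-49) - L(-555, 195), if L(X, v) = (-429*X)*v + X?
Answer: -46444924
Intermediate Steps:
L(X, v) = X - 429*X*v (L(X, v) = -429*X*v + X = X - 429*X*v)
346*(-49) - L(-555, 195) = 346*(-49) - (-555)*(1 - 429*195) = -16954 - (-555)*(1 - 83655) = -16954 - (-555)*(-83654) = -16954 - 1*46427970 = -16954 - 46427970 = -46444924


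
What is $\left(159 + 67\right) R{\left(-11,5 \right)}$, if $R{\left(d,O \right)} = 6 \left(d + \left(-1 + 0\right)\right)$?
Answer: $-16272$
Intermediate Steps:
$R{\left(d,O \right)} = -6 + 6 d$ ($R{\left(d,O \right)} = 6 \left(d - 1\right) = 6 \left(-1 + d\right) = -6 + 6 d$)
$\left(159 + 67\right) R{\left(-11,5 \right)} = \left(159 + 67\right) \left(-6 + 6 \left(-11\right)\right) = 226 \left(-6 - 66\right) = 226 \left(-72\right) = -16272$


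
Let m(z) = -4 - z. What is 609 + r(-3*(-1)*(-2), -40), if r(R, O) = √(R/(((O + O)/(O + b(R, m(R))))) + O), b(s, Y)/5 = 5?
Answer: 609 + I*√658/4 ≈ 609.0 + 6.4129*I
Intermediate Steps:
b(s, Y) = 25 (b(s, Y) = 5*5 = 25)
r(R, O) = √(O + R*(25 + O)/(2*O)) (r(R, O) = √(R/(((O + O)/(O + 25))) + O) = √(R/(((2*O)/(25 + O))) + O) = √(R/((2*O/(25 + O))) + O) = √(R*((25 + O)/(2*O)) + O) = √(R*(25 + O)/(2*O) + O) = √(O + R*(25 + O)/(2*O)))
609 + r(-3*(-1)*(-2), -40) = 609 + √(2*(-3*(-1)*(-2)) + 4*(-40) + 50*(-3*(-1)*(-2))/(-40))/2 = 609 + √(2*(3*(-2)) - 160 + 50*(3*(-2))*(-1/40))/2 = 609 + √(2*(-6) - 160 + 50*(-6)*(-1/40))/2 = 609 + √(-12 - 160 + 15/2)/2 = 609 + √(-329/2)/2 = 609 + (I*√658/2)/2 = 609 + I*√658/4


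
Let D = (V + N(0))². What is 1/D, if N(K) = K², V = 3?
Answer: ⅑ ≈ 0.11111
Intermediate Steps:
D = 9 (D = (3 + 0²)² = (3 + 0)² = 3² = 9)
1/D = 1/9 = ⅑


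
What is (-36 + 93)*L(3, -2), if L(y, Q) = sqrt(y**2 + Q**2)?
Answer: 57*sqrt(13) ≈ 205.52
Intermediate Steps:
L(y, Q) = sqrt(Q**2 + y**2)
(-36 + 93)*L(3, -2) = (-36 + 93)*sqrt((-2)**2 + 3**2) = 57*sqrt(4 + 9) = 57*sqrt(13)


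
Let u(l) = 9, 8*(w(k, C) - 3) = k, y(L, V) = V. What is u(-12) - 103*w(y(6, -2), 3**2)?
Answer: -1097/4 ≈ -274.25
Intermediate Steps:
w(k, C) = 3 + k/8
u(-12) - 103*w(y(6, -2), 3**2) = 9 - 103*(3 + (1/8)*(-2)) = 9 - 103*(3 - 1/4) = 9 - 103*11/4 = 9 - 1133/4 = -1097/4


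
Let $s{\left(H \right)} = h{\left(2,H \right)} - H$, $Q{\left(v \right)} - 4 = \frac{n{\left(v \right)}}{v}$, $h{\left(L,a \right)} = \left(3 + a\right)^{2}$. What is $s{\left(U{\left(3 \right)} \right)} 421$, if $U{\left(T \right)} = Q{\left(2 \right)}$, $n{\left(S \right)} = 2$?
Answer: $24839$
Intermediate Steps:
$Q{\left(v \right)} = 4 + \frac{2}{v}$
$U{\left(T \right)} = 5$ ($U{\left(T \right)} = 4 + \frac{2}{2} = 4 + 2 \cdot \frac{1}{2} = 4 + 1 = 5$)
$s{\left(H \right)} = \left(3 + H\right)^{2} - H$
$s{\left(U{\left(3 \right)} \right)} 421 = \left(\left(3 + 5\right)^{2} - 5\right) 421 = \left(8^{2} - 5\right) 421 = \left(64 - 5\right) 421 = 59 \cdot 421 = 24839$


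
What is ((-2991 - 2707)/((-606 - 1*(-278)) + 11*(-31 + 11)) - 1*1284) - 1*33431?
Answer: -9509061/274 ≈ -34705.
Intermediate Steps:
((-2991 - 2707)/((-606 - 1*(-278)) + 11*(-31 + 11)) - 1*1284) - 1*33431 = (-5698/((-606 + 278) + 11*(-20)) - 1284) - 33431 = (-5698/(-328 - 220) - 1284) - 33431 = (-5698/(-548) - 1284) - 33431 = (-5698*(-1/548) - 1284) - 33431 = (2849/274 - 1284) - 33431 = -348967/274 - 33431 = -9509061/274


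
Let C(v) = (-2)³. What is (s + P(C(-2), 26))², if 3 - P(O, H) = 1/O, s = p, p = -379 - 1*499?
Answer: 48986001/64 ≈ 7.6541e+5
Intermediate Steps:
C(v) = -8
p = -878 (p = -379 - 499 = -878)
s = -878
P(O, H) = 3 - 1/O
(s + P(C(-2), 26))² = (-878 + (3 - 1/(-8)))² = (-878 + (3 - 1*(-⅛)))² = (-878 + (3 + ⅛))² = (-878 + 25/8)² = (-6999/8)² = 48986001/64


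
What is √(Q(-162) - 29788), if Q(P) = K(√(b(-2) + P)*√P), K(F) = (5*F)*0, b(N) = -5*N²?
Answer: 2*I*√7447 ≈ 172.59*I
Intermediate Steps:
K(F) = 0
Q(P) = 0
√(Q(-162) - 29788) = √(0 - 29788) = √(-29788) = 2*I*√7447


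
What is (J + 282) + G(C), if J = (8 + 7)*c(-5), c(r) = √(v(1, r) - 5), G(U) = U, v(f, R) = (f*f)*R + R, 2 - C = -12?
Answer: 296 + 15*I*√15 ≈ 296.0 + 58.095*I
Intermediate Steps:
C = 14 (C = 2 - 1*(-12) = 2 + 12 = 14)
v(f, R) = R + R*f² (v(f, R) = f²*R + R = R*f² + R = R + R*f²)
c(r) = √(-5 + 2*r) (c(r) = √(r*(1 + 1²) - 5) = √(r*(1 + 1) - 5) = √(r*2 - 5) = √(2*r - 5) = √(-5 + 2*r))
J = 15*I*√15 (J = (8 + 7)*√(-5 + 2*(-5)) = 15*√(-5 - 10) = 15*√(-15) = 15*(I*√15) = 15*I*√15 ≈ 58.095*I)
(J + 282) + G(C) = (15*I*√15 + 282) + 14 = (282 + 15*I*√15) + 14 = 296 + 15*I*√15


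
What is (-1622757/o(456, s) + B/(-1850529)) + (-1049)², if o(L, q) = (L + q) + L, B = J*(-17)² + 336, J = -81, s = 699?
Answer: 364168331252441/331244691 ≈ 1.0994e+6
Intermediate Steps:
B = -23073 (B = -81*(-17)² + 336 = -81*289 + 336 = -23409 + 336 = -23073)
o(L, q) = q + 2*L
(-1622757/o(456, s) + B/(-1850529)) + (-1049)² = (-1622757/(699 + 2*456) - 23073/(-1850529)) + (-1049)² = (-1622757/(699 + 912) - 23073*(-1/1850529)) + 1100401 = (-1622757/1611 + 7691/616843) + 1100401 = (-1622757*1/1611 + 7691/616843) + 1100401 = (-540919/537 + 7691/616843) + 1100401 = -333657968650/331244691 + 1100401 = 364168331252441/331244691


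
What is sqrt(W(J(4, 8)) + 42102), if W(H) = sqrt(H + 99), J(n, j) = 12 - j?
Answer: sqrt(42102 + sqrt(103)) ≈ 205.21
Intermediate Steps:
W(H) = sqrt(99 + H)
sqrt(W(J(4, 8)) + 42102) = sqrt(sqrt(99 + (12 - 1*8)) + 42102) = sqrt(sqrt(99 + (12 - 8)) + 42102) = sqrt(sqrt(99 + 4) + 42102) = sqrt(sqrt(103) + 42102) = sqrt(42102 + sqrt(103))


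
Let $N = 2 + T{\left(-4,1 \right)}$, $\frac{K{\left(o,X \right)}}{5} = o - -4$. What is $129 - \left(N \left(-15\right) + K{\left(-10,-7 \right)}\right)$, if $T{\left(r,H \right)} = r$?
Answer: $129$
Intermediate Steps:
$K{\left(o,X \right)} = 20 + 5 o$ ($K{\left(o,X \right)} = 5 \left(o - -4\right) = 5 \left(o + 4\right) = 5 \left(4 + o\right) = 20 + 5 o$)
$N = -2$ ($N = 2 - 4 = -2$)
$129 - \left(N \left(-15\right) + K{\left(-10,-7 \right)}\right) = 129 - \left(\left(-2\right) \left(-15\right) + \left(20 + 5 \left(-10\right)\right)\right) = 129 - \left(30 + \left(20 - 50\right)\right) = 129 - \left(30 - 30\right) = 129 - 0 = 129 + 0 = 129$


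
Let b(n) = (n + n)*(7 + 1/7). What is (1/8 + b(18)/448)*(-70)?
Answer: -685/14 ≈ -48.929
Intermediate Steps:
b(n) = 100*n/7 (b(n) = (2*n)*(7 + ⅐) = (2*n)*(50/7) = 100*n/7)
(1/8 + b(18)/448)*(-70) = (1/8 + ((100/7)*18)/448)*(-70) = (⅛ + (1800/7)*(1/448))*(-70) = (⅛ + 225/392)*(-70) = (137/196)*(-70) = -685/14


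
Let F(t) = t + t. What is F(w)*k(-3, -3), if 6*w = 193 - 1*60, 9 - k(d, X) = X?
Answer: 532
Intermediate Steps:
k(d, X) = 9 - X
w = 133/6 (w = (193 - 1*60)/6 = (193 - 60)/6 = (⅙)*133 = 133/6 ≈ 22.167)
F(t) = 2*t
F(w)*k(-3, -3) = (2*(133/6))*(9 - 1*(-3)) = 133*(9 + 3)/3 = (133/3)*12 = 532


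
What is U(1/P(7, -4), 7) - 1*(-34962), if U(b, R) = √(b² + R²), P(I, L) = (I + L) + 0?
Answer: 34962 + √442/3 ≈ 34969.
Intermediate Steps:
P(I, L) = I + L
U(b, R) = √(R² + b²)
U(1/P(7, -4), 7) - 1*(-34962) = √(7² + (1/(7 - 4))²) - 1*(-34962) = √(49 + (1/3)²) + 34962 = √(49 + (⅓)²) + 34962 = √(49 + ⅑) + 34962 = √(442/9) + 34962 = √442/3 + 34962 = 34962 + √442/3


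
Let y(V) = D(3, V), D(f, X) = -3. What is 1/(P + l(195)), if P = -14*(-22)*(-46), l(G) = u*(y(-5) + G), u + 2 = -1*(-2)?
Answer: -1/14168 ≈ -7.0582e-5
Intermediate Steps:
y(V) = -3
u = 0 (u = -2 - 1*(-2) = -2 + 2 = 0)
l(G) = 0 (l(G) = 0*(-3 + G) = 0)
P = -14168 (P = 308*(-46) = -14168)
1/(P + l(195)) = 1/(-14168 + 0) = 1/(-14168) = -1/14168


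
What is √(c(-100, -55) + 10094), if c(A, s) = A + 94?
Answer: 2*√2522 ≈ 100.44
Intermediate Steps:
c(A, s) = 94 + A
√(c(-100, -55) + 10094) = √((94 - 100) + 10094) = √(-6 + 10094) = √10088 = 2*√2522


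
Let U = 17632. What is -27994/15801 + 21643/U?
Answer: -151609165/278603232 ≈ -0.54418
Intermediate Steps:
-27994/15801 + 21643/U = -27994/15801 + 21643/17632 = -151609165/278603232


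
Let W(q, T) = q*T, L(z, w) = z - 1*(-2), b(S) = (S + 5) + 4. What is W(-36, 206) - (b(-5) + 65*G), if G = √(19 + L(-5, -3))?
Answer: -7680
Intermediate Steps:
b(S) = 9 + S (b(S) = (5 + S) + 4 = 9 + S)
L(z, w) = 2 + z (L(z, w) = z + 2 = 2 + z)
G = 4 (G = √(19 + (2 - 5)) = √(19 - 3) = √16 = 4)
W(q, T) = T*q
W(-36, 206) - (b(-5) + 65*G) = 206*(-36) - ((9 - 5) + 65*4) = -7416 - (4 + 260) = -7416 - 1*264 = -7416 - 264 = -7680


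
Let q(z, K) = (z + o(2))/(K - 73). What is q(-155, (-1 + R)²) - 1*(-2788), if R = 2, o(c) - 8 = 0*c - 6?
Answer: 22321/8 ≈ 2790.1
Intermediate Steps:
o(c) = 2 (o(c) = 8 + (0*c - 6) = 8 + (0 - 6) = 8 - 6 = 2)
q(z, K) = (2 + z)/(-73 + K) (q(z, K) = (z + 2)/(K - 73) = (2 + z)/(-73 + K))
q(-155, (-1 + R)²) - 1*(-2788) = (2 - 155)/(-73 + (-1 + 2)²) - 1*(-2788) = -153/(-73 + 1²) + 2788 = -153/(-73 + 1) + 2788 = -153/(-72) + 2788 = -1/72*(-153) + 2788 = 17/8 + 2788 = 22321/8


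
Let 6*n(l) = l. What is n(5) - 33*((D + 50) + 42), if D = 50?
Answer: -28111/6 ≈ -4685.2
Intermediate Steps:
n(l) = l/6
n(5) - 33*((D + 50) + 42) = (⅙)*5 - 33*((50 + 50) + 42) = ⅚ - 33*(100 + 42) = ⅚ - 33*142 = ⅚ - 4686 = -28111/6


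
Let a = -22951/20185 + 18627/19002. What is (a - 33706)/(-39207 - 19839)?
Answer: 1436464158903/2516378930780 ≈ 0.57085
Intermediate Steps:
a = -20042969/127851790 (a = -22951*1/20185 + 18627*(1/19002) = -22951/20185 + 6209/6334 = -20042969/127851790 ≈ -0.15677)
(a - 33706)/(-39207 - 19839) = (-20042969/127851790 - 33706)/(-39207 - 19839) = -4309392476709/127851790/(-59046) = -4309392476709/127851790*(-1/59046) = 1436464158903/2516378930780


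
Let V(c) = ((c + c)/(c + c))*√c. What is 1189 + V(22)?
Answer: 1189 + √22 ≈ 1193.7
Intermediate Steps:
V(c) = √c (V(c) = ((2*c)/((2*c)))*√c = ((2*c)*(1/(2*c)))*√c = 1*√c = √c)
1189 + V(22) = 1189 + √22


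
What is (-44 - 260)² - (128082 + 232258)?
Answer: -267924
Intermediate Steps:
(-44 - 260)² - (128082 + 232258) = (-304)² - 1*360340 = 92416 - 360340 = -267924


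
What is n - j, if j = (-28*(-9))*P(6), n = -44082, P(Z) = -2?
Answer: -43578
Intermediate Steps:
j = -504 (j = -28*(-9)*(-2) = 252*(-2) = -504)
n - j = -44082 - 1*(-504) = -44082 + 504 = -43578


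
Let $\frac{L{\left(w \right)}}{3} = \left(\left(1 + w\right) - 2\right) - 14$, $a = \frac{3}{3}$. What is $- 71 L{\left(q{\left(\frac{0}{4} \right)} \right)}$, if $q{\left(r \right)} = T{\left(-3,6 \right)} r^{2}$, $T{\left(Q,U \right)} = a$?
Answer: $3195$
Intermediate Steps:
$a = 1$ ($a = 3 \cdot \frac{1}{3} = 1$)
$T{\left(Q,U \right)} = 1$
$q{\left(r \right)} = r^{2}$ ($q{\left(r \right)} = 1 r^{2} = r^{2}$)
$L{\left(w \right)} = -45 + 3 w$ ($L{\left(w \right)} = 3 \left(\left(\left(1 + w\right) - 2\right) - 14\right) = 3 \left(\left(-1 + w\right) - 14\right) = 3 \left(-15 + w\right) = -45 + 3 w$)
$- 71 L{\left(q{\left(\frac{0}{4} \right)} \right)} = - 71 \left(-45 + 3 \left(\frac{0}{4}\right)^{2}\right) = - 71 \left(-45 + 3 \left(0 \cdot \frac{1}{4}\right)^{2}\right) = - 71 \left(-45 + 3 \cdot 0^{2}\right) = - 71 \left(-45 + 3 \cdot 0\right) = - 71 \left(-45 + 0\right) = \left(-71\right) \left(-45\right) = 3195$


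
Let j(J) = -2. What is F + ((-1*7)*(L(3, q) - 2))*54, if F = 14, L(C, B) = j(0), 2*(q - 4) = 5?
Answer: 1526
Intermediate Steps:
q = 13/2 (q = 4 + (½)*5 = 4 + 5/2 = 13/2 ≈ 6.5000)
L(C, B) = -2
F + ((-1*7)*(L(3, q) - 2))*54 = 14 + ((-1*7)*(-2 - 2))*54 = 14 - 7*(-4)*54 = 14 + 28*54 = 14 + 1512 = 1526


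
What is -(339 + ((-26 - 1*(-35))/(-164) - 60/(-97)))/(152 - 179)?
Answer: 1800593/143172 ≈ 12.576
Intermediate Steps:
-(339 + ((-26 - 1*(-35))/(-164) - 60/(-97)))/(152 - 179) = -(339 + ((-26 + 35)*(-1/164) - 60*(-1/97)))/(-27) = -(339 + (9*(-1/164) + 60/97))*(-1)/27 = -(339 + (-9/164 + 60/97))*(-1)/27 = -(339 + 8967/15908)*(-1)/27 = -5401779*(-1)/(15908*27) = -1*(-1800593/143172) = 1800593/143172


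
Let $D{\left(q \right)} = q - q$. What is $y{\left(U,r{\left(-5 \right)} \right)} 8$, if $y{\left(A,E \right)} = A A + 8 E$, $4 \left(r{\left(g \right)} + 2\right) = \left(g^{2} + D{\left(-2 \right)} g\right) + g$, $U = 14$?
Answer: $1760$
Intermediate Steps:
$D{\left(q \right)} = 0$
$r{\left(g \right)} = -2 + \frac{g}{4} + \frac{g^{2}}{4}$ ($r{\left(g \right)} = -2 + \frac{\left(g^{2} + 0 g\right) + g}{4} = -2 + \frac{\left(g^{2} + 0\right) + g}{4} = -2 + \frac{g^{2} + g}{4} = -2 + \frac{g + g^{2}}{4} = -2 + \left(\frac{g}{4} + \frac{g^{2}}{4}\right) = -2 + \frac{g}{4} + \frac{g^{2}}{4}$)
$y{\left(A,E \right)} = A^{2} + 8 E$
$y{\left(U,r{\left(-5 \right)} \right)} 8 = \left(14^{2} + 8 \left(-2 + \frac{1}{4} \left(-5\right) + \frac{\left(-5\right)^{2}}{4}\right)\right) 8 = \left(196 + 8 \left(-2 - \frac{5}{4} + \frac{1}{4} \cdot 25\right)\right) 8 = \left(196 + 8 \left(-2 - \frac{5}{4} + \frac{25}{4}\right)\right) 8 = \left(196 + 8 \cdot 3\right) 8 = \left(196 + 24\right) 8 = 220 \cdot 8 = 1760$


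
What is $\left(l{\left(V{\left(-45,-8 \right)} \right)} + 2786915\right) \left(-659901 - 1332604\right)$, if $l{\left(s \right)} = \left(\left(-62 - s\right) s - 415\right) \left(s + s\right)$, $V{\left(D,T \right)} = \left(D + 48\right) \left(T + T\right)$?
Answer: $-5503782988715$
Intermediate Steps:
$V{\left(D,T \right)} = 2 T \left(48 + D\right)$ ($V{\left(D,T \right)} = \left(48 + D\right) 2 T = 2 T \left(48 + D\right)$)
$l{\left(s \right)} = 2 s \left(-415 + s \left(-62 - s\right)\right)$ ($l{\left(s \right)} = \left(s \left(-62 - s\right) - 415\right) 2 s = \left(-415 + s \left(-62 - s\right)\right) 2 s = 2 s \left(-415 + s \left(-62 - s\right)\right)$)
$\left(l{\left(V{\left(-45,-8 \right)} \right)} + 2786915\right) \left(-659901 - 1332604\right) = \left(- 2 \cdot 2 \left(-8\right) \left(48 - 45\right) \left(415 + \left(2 \left(-8\right) \left(48 - 45\right)\right)^{2} + 62 \cdot 2 \left(-8\right) \left(48 - 45\right)\right) + 2786915\right) \left(-659901 - 1332604\right) = \left(- 2 \cdot 2 \left(-8\right) 3 \left(415 + \left(2 \left(-8\right) 3\right)^{2} + 62 \cdot 2 \left(-8\right) 3\right) + 2786915\right) \left(-1992505\right) = \left(\left(-2\right) \left(-48\right) \left(415 + \left(-48\right)^{2} + 62 \left(-48\right)\right) + 2786915\right) \left(-1992505\right) = \left(\left(-2\right) \left(-48\right) \left(415 + 2304 - 2976\right) + 2786915\right) \left(-1992505\right) = \left(\left(-2\right) \left(-48\right) \left(-257\right) + 2786915\right) \left(-1992505\right) = \left(-24672 + 2786915\right) \left(-1992505\right) = 2762243 \left(-1992505\right) = -5503782988715$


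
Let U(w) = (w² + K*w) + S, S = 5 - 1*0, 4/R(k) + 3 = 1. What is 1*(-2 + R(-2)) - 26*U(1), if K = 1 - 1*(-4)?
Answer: -290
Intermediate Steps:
R(k) = -2 (R(k) = 4/(-3 + 1) = 4/(-2) = 4*(-½) = -2)
K = 5 (K = 1 + 4 = 5)
S = 5 (S = 5 + 0 = 5)
U(w) = 5 + w² + 5*w (U(w) = (w² + 5*w) + 5 = 5 + w² + 5*w)
1*(-2 + R(-2)) - 26*U(1) = 1*(-2 - 2) - 26*(5 + 1² + 5*1) = 1*(-4) - 26*(5 + 1 + 5) = -4 - 26*11 = -4 - 286 = -290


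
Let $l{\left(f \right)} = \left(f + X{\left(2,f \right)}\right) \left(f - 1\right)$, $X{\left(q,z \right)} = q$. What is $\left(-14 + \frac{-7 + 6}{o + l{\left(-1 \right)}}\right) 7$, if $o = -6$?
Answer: $- \frac{777}{8} \approx -97.125$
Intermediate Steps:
$l{\left(f \right)} = \left(-1 + f\right) \left(2 + f\right)$ ($l{\left(f \right)} = \left(f + 2\right) \left(f - 1\right) = \left(2 + f\right) \left(-1 + f\right) = \left(-1 + f\right) \left(2 + f\right)$)
$\left(-14 + \frac{-7 + 6}{o + l{\left(-1 \right)}}\right) 7 = \left(-14 + \frac{-7 + 6}{-6 - \left(3 - 1\right)}\right) 7 = \left(-14 - \frac{1}{-6 - 2}\right) 7 = \left(-14 - \frac{1}{-8}\right) 7 = \left(-14 - - \frac{1}{8}\right) 7 = \left(-14 + \frac{1}{8}\right) 7 = \left(- \frac{111}{8}\right) 7 = - \frac{777}{8}$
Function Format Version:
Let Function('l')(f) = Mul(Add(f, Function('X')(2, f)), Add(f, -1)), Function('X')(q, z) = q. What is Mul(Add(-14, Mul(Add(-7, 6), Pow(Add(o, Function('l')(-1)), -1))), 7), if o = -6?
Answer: Rational(-777, 8) ≈ -97.125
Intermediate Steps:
Function('l')(f) = Mul(Add(-1, f), Add(2, f)) (Function('l')(f) = Mul(Add(f, 2), Add(f, -1)) = Mul(Add(2, f), Add(-1, f)) = Mul(Add(-1, f), Add(2, f)))
Mul(Add(-14, Mul(Add(-7, 6), Pow(Add(o, Function('l')(-1)), -1))), 7) = Mul(Add(-14, Mul(Add(-7, 6), Pow(Add(-6, Add(-2, -1, Pow(-1, 2))), -1))), 7) = Mul(Add(-14, Mul(-1, Pow(Add(-6, Add(-2, -1, 1)), -1))), 7) = Mul(Add(-14, Mul(-1, Pow(Add(-6, -2), -1))), 7) = Mul(Add(-14, Mul(-1, Pow(-8, -1))), 7) = Mul(Add(-14, Mul(-1, Rational(-1, 8))), 7) = Mul(Add(-14, Rational(1, 8)), 7) = Mul(Rational(-111, 8), 7) = Rational(-777, 8)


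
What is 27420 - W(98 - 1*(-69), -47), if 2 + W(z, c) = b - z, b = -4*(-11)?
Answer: 27545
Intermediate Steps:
b = 44
W(z, c) = 42 - z (W(z, c) = -2 + (44 - z) = 42 - z)
27420 - W(98 - 1*(-69), -47) = 27420 - (42 - (98 - 1*(-69))) = 27420 - (42 - (98 + 69)) = 27420 - (42 - 1*167) = 27420 - (42 - 167) = 27420 - 1*(-125) = 27420 + 125 = 27545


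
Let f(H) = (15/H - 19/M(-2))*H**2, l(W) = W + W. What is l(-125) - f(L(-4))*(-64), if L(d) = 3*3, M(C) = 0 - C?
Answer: -40858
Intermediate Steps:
l(W) = 2*W
M(C) = -C
L(d) = 9
f(H) = H**2*(-19/2 + 15/H) (f(H) = (15/H - 19/((-1*(-2))))*H**2 = (15/H - 19/2)*H**2 = (-19/2 + 15/H)*H**2 = H**2*(-19/2 + 15/H))
l(-125) - f(L(-4))*(-64) = 2*(-125) - (1/2)*9*(30 - 19*9)*(-64) = -250 - (1/2)*9*(30 - 171)*(-64) = -250 - (1/2)*9*(-141)*(-64) = -250 - (-1269)*(-64)/2 = -250 - 1*40608 = -250 - 40608 = -40858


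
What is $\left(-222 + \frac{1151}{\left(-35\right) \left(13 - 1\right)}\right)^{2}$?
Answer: $\frac{8909660881}{176400} \approx 50508.0$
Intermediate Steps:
$\left(-222 + \frac{1151}{\left(-35\right) \left(13 - 1\right)}\right)^{2} = \left(-222 + \frac{1151}{\left(-35\right) 12}\right)^{2} = \left(-222 + \frac{1151}{-420}\right)^{2} = \left(-222 + 1151 \left(- \frac{1}{420}\right)\right)^{2} = \left(-222 - \frac{1151}{420}\right)^{2} = \left(- \frac{94391}{420}\right)^{2} = \frac{8909660881}{176400}$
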